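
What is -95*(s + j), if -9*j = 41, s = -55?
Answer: 50920/9 ≈ 5657.8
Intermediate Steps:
j = -41/9 (j = -1/9*41 = -41/9 ≈ -4.5556)
-95*(s + j) = -95*(-55 - 41/9) = -95*(-536/9) = 50920/9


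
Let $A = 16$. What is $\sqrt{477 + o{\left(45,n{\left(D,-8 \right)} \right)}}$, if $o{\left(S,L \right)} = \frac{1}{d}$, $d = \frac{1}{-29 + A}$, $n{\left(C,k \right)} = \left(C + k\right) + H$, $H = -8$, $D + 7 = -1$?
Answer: $4 \sqrt{29} \approx 21.541$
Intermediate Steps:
$D = -8$ ($D = -7 - 1 = -8$)
$n{\left(C,k \right)} = -8 + C + k$ ($n{\left(C,k \right)} = \left(C + k\right) - 8 = -8 + C + k$)
$d = - \frac{1}{13}$ ($d = \frac{1}{-29 + 16} = \frac{1}{-13} = - \frac{1}{13} \approx -0.076923$)
$o{\left(S,L \right)} = -13$ ($o{\left(S,L \right)} = \frac{1}{- \frac{1}{13}} = -13$)
$\sqrt{477 + o{\left(45,n{\left(D,-8 \right)} \right)}} = \sqrt{477 - 13} = \sqrt{464} = 4 \sqrt{29}$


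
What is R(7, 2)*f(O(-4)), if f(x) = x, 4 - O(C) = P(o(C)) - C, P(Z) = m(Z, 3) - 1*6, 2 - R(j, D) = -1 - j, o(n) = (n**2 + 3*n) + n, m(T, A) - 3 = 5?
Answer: -20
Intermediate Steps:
m(T, A) = 8 (m(T, A) = 3 + 5 = 8)
o(n) = n**2 + 4*n
R(j, D) = 3 + j (R(j, D) = 2 - (-1 - j) = 2 + (1 + j) = 3 + j)
P(Z) = 2 (P(Z) = 8 - 1*6 = 8 - 6 = 2)
O(C) = 2 + C (O(C) = 4 - (2 - C) = 4 + (-2 + C) = 2 + C)
R(7, 2)*f(O(-4)) = (3 + 7)*(2 - 4) = 10*(-2) = -20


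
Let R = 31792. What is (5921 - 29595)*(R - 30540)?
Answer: -29639848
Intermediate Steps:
(5921 - 29595)*(R - 30540) = (5921 - 29595)*(31792 - 30540) = -23674*1252 = -29639848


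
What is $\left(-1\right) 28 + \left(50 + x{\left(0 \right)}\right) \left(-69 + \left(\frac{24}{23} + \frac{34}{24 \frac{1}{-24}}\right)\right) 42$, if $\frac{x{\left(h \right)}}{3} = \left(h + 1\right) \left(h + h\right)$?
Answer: $- \frac{4925144}{23} \approx -2.1414 \cdot 10^{5}$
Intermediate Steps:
$x{\left(h \right)} = 6 h \left(1 + h\right)$ ($x{\left(h \right)} = 3 \left(h + 1\right) \left(h + h\right) = 3 \left(1 + h\right) 2 h = 3 \cdot 2 h \left(1 + h\right) = 6 h \left(1 + h\right)$)
$\left(-1\right) 28 + \left(50 + x{\left(0 \right)}\right) \left(-69 + \left(\frac{24}{23} + \frac{34}{24 \frac{1}{-24}}\right)\right) 42 = \left(-1\right) 28 + \left(50 + 6 \cdot 0 \left(1 + 0\right)\right) \left(-69 + \left(\frac{24}{23} + \frac{34}{24 \frac{1}{-24}}\right)\right) 42 = -28 + \left(50 + 6 \cdot 0 \cdot 1\right) \left(-69 + \left(24 \cdot \frac{1}{23} + \frac{34}{24 \left(- \frac{1}{24}\right)}\right)\right) 42 = -28 + \left(50 + 0\right) \left(-69 + \left(\frac{24}{23} + \frac{34}{-1}\right)\right) 42 = -28 + 50 \left(-69 + \left(\frac{24}{23} + 34 \left(-1\right)\right)\right) 42 = -28 + 50 \left(-69 + \left(\frac{24}{23} - 34\right)\right) 42 = -28 + 50 \left(-69 - \frac{758}{23}\right) 42 = -28 + 50 \left(- \frac{2345}{23}\right) 42 = -28 - \frac{4924500}{23} = - \frac{4925144}{23}$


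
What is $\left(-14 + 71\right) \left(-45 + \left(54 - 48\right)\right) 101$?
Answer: $-224523$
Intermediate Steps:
$\left(-14 + 71\right) \left(-45 + \left(54 - 48\right)\right) 101 = 57 \left(-45 + \left(54 - 48\right)\right) 101 = 57 \left(-45 + 6\right) 101 = 57 \left(-39\right) 101 = \left(-2223\right) 101 = -224523$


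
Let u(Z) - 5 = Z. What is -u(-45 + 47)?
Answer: -7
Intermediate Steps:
u(Z) = 5 + Z
-u(-45 + 47) = -(5 + (-45 + 47)) = -(5 + 2) = -1*7 = -7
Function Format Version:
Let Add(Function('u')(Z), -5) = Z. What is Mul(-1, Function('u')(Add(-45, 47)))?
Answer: -7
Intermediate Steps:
Function('u')(Z) = Add(5, Z)
Mul(-1, Function('u')(Add(-45, 47))) = Mul(-1, Add(5, Add(-45, 47))) = Mul(-1, Add(5, 2)) = Mul(-1, 7) = -7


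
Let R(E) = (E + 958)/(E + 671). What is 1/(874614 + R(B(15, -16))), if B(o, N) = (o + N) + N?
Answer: 654/571998497 ≈ 1.1434e-6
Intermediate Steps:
B(o, N) = o + 2*N (B(o, N) = (N + o) + N = o + 2*N)
R(E) = (958 + E)/(671 + E)
1/(874614 + R(B(15, -16))) = 1/(874614 + (958 + (15 + 2*(-16)))/(671 + (15 + 2*(-16)))) = 1/(874614 + (958 + (15 - 32))/(671 + (15 - 32))) = 1/(874614 + (958 - 17)/(671 - 17)) = 1/(874614 + 941/654) = 1/(571998497/654) = 654/571998497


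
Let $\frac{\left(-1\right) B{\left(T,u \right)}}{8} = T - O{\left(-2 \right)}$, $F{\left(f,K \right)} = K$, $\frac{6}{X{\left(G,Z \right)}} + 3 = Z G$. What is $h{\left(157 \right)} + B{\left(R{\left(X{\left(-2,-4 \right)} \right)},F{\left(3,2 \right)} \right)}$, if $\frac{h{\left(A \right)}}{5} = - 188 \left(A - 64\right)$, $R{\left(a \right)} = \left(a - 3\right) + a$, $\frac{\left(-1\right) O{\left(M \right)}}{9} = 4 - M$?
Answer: $- \frac{439236}{5} \approx -87847.0$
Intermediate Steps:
$X{\left(G,Z \right)} = \frac{6}{-3 + G Z}$ ($X{\left(G,Z \right)} = \frac{6}{-3 + Z G} = \frac{6}{-3 + G Z}$)
$O{\left(M \right)} = -36 + 9 M$ ($O{\left(M \right)} = - 9 \left(4 - M\right) = -36 + 9 M$)
$R{\left(a \right)} = -3 + 2 a$ ($R{\left(a \right)} = \left(-3 + a\right) + a = -3 + 2 a$)
$h{\left(A \right)} = 60160 - 940 A$ ($h{\left(A \right)} = 5 \left(- 188 \left(A - 64\right)\right) = 5 \left(- 188 \left(-64 + A\right)\right) = 5 \left(12032 - 188 A\right) = 60160 - 940 A$)
$B{\left(T,u \right)} = -432 - 8 T$ ($B{\left(T,u \right)} = - 8 \left(T - \left(-36 + 9 \left(-2\right)\right)\right) = - 8 \left(T - \left(-36 - 18\right)\right) = - 8 \left(T - -54\right) = - 8 \left(T + 54\right) = - 8 \left(54 + T\right) = -432 - 8 T$)
$h{\left(157 \right)} + B{\left(R{\left(X{\left(-2,-4 \right)} \right)},F{\left(3,2 \right)} \right)} = \left(60160 - 147580\right) - \left(432 + 8 \left(-3 + 2 \frac{6}{-3 - -8}\right)\right) = \left(60160 - 147580\right) - \left(432 + 8 \left(-3 + 2 \frac{6}{-3 + 8}\right)\right) = -87420 - \left(432 + 8 \left(-3 + 2 \cdot \frac{6}{5}\right)\right) = -87420 - \left(432 + 8 \left(-3 + \frac{12}{5}\right)\right) = -87420 - \frac{2136}{5} = - \frac{439236}{5}$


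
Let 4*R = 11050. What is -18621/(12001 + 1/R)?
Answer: -102881025/66305527 ≈ -1.5516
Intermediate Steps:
R = 5525/2 (R = (1/4)*11050 = 5525/2 ≈ 2762.5)
-18621/(12001 + 1/R) = -18621/(12001 + 1/(5525/2)) = -18621/(12001 + 2/5525) = -18621/66305527/5525 = -18621*5525/66305527 = -102881025/66305527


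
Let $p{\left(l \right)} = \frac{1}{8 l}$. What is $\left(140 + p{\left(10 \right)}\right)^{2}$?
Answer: $\frac{125462401}{6400} \approx 19604.0$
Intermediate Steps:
$p{\left(l \right)} = \frac{1}{8 l}$
$\left(140 + p{\left(10 \right)}\right)^{2} = \left(140 + \frac{1}{8 \cdot 10}\right)^{2} = \left(140 + \frac{1}{8} \cdot \frac{1}{10}\right)^{2} = \left(140 + \frac{1}{80}\right)^{2} = \left(\frac{11201}{80}\right)^{2} = \frac{125462401}{6400}$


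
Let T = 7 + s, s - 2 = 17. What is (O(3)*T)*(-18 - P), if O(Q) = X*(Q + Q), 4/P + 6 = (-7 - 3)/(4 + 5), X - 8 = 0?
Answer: -21762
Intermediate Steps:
s = 19 (s = 2 + 17 = 19)
T = 26 (T = 7 + 19 = 26)
X = 8 (X = 8 + 0 = 8)
P = -9/16 (P = 4/(-6 + (-7 - 3)/(4 + 5)) = 4/(-6 - 10/9) = 4/(-64/9) = 4*(-9/64) = -9/16 ≈ -0.56250)
O(Q) = 16*Q (O(Q) = 8*(Q + Q) = 8*(2*Q) = 16*Q)
(O(3)*T)*(-18 - P) = ((16*3)*26)*(-18 - 1*(-9/16)) = (48*26)*(-18 + 9/16) = 1248*(-279/16) = -21762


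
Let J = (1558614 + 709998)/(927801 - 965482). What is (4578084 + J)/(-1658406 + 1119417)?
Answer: -57501504864/6769881503 ≈ -8.4937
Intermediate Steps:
J = -2268612/37681 (J = 2268612/(-37681) = 2268612*(-1/37681) = -2268612/37681 ≈ -60.206)
(4578084 + J)/(-1658406 + 1119417) = (4578084 - 2268612/37681)/(-1658406 + 1119417) = (172504514592/37681)/(-538989) = (172504514592/37681)*(-1/538989) = -57501504864/6769881503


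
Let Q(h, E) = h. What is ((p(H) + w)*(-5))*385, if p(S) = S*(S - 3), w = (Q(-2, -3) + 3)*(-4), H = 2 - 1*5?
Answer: -26950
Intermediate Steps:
H = -3 (H = 2 - 5 = -3)
w = -4 (w = (-2 + 3)*(-4) = 1*(-4) = -4)
p(S) = S*(-3 + S)
((p(H) + w)*(-5))*385 = ((-3*(-3 - 3) - 4)*(-5))*385 = ((-3*(-6) - 4)*(-5))*385 = ((18 - 4)*(-5))*385 = (14*(-5))*385 = -70*385 = -26950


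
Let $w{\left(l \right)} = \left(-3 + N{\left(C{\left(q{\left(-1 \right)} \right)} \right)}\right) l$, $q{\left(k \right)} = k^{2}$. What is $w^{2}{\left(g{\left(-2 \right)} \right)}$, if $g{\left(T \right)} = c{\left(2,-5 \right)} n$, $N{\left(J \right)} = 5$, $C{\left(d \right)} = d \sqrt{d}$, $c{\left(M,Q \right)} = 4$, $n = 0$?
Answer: $0$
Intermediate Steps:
$C{\left(d \right)} = d^{\frac{3}{2}}$
$g{\left(T \right)} = 0$ ($g{\left(T \right)} = 4 \cdot 0 = 0$)
$w{\left(l \right)} = 2 l$ ($w{\left(l \right)} = \left(-3 + 5\right) l = 2 l$)
$w^{2}{\left(g{\left(-2 \right)} \right)} = \left(2 \cdot 0\right)^{2} = 0^{2} = 0$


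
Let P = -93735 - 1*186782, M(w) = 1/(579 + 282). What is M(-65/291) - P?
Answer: 241525138/861 ≈ 2.8052e+5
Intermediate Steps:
M(w) = 1/861
P = -280517 (P = -93735 - 186782 = -280517)
M(-65/291) - P = 1/861 - 1*(-280517) = 1/861 + 280517 = 241525138/861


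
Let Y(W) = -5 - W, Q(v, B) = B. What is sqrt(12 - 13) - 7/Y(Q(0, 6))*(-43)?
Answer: -301/11 + I ≈ -27.364 + 1.0*I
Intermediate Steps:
sqrt(12 - 13) - 7/Y(Q(0, 6))*(-43) = sqrt(12 - 13) - 7/(-5 - 1*6)*(-43) = sqrt(-1) - 7/(-5 - 6)*(-43) = I - 7/(-11)*(-43) = I - 7*(-1/11)*(-43) = I + (7/11)*(-43) = I - 301/11 = -301/11 + I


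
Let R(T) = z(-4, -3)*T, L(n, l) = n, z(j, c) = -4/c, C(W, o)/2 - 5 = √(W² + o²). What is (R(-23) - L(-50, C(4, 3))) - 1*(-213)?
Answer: 697/3 ≈ 232.33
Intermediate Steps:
C(W, o) = 10 + 2*√(W² + o²)
R(T) = 4*T/3 (R(T) = (-4/(-3))*T = (-4*(-⅓))*T = 4*T/3)
(R(-23) - L(-50, C(4, 3))) - 1*(-213) = ((4/3)*(-23) - 1*(-50)) - 1*(-213) = (-92/3 + 50) + 213 = 58/3 + 213 = 697/3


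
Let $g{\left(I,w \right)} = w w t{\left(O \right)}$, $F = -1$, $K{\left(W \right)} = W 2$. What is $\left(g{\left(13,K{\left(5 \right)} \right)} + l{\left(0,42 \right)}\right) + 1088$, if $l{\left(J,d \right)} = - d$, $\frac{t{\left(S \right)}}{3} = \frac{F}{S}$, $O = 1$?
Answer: $746$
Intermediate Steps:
$K{\left(W \right)} = 2 W$
$t{\left(S \right)} = - \frac{3}{S}$ ($t{\left(S \right)} = 3 \left(- \frac{1}{S}\right) = - \frac{3}{S}$)
$g{\left(I,w \right)} = - 3 w^{2}$ ($g{\left(I,w \right)} = w w \left(- \frac{3}{1}\right) = w^{2} \left(\left(-3\right) 1\right) = w^{2} \left(-3\right) = - 3 w^{2}$)
$\left(g{\left(13,K{\left(5 \right)} \right)} + l{\left(0,42 \right)}\right) + 1088 = \left(- 3 \left(2 \cdot 5\right)^{2} - 42\right) + 1088 = \left(- 3 \cdot 10^{2} - 42\right) + 1088 = \left(\left(-3\right) 100 - 42\right) + 1088 = \left(-300 - 42\right) + 1088 = -342 + 1088 = 746$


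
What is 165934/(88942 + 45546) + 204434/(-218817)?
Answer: 4407630143/14714130348 ≈ 0.29955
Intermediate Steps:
165934/(88942 + 45546) + 204434/(-218817) = 165934/134488 + 204434*(-1/218817) = 165934*(1/134488) - 204434/218817 = 82967/67244 - 204434/218817 = 4407630143/14714130348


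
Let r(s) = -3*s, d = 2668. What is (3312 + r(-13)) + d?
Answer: 6019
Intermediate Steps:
(3312 + r(-13)) + d = (3312 - 3*(-13)) + 2668 = (3312 + 39) + 2668 = 3351 + 2668 = 6019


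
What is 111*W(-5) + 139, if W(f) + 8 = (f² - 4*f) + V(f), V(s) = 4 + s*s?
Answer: 7465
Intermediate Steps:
V(s) = 4 + s²
W(f) = -4 - 4*f + 2*f² (W(f) = -8 + ((f² - 4*f) + (4 + f²)) = -8 + (4 - 4*f + 2*f²) = -4 - 4*f + 2*f²)
111*W(-5) + 139 = 111*(-4 - 4*(-5) + 2*(-5)²) + 139 = 111*(-4 + 20 + 2*25) + 139 = 111*(-4 + 20 + 50) + 139 = 111*66 + 139 = 7326 + 139 = 7465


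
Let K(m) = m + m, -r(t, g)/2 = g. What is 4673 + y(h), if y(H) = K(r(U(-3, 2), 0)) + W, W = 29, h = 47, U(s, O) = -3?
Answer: 4702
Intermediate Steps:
r(t, g) = -2*g
K(m) = 2*m
y(H) = 29 (y(H) = 2*(-2*0) + 29 = 2*0 + 29 = 0 + 29 = 29)
4673 + y(h) = 4673 + 29 = 4702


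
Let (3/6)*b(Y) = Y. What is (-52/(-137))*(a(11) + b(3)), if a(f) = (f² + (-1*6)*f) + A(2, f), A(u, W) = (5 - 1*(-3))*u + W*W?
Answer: 10296/137 ≈ 75.153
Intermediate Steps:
b(Y) = 2*Y
A(u, W) = W² + 8*u (A(u, W) = (5 + 3)*u + W² = 8*u + W² = W² + 8*u)
a(f) = 16 - 6*f + 2*f² (a(f) = (f² + (-1*6)*f) + (f² + 8*2) = (f² - 6*f) + (f² + 16) = (f² - 6*f) + (16 + f²) = 16 - 6*f + 2*f²)
(-52/(-137))*(a(11) + b(3)) = (-52/(-137))*((16 - 6*11 + 2*11²) + 2*3) = (-52*(-1/137))*((16 - 66 + 2*121) + 6) = 52*((16 - 66 + 242) + 6)/137 = 52*(192 + 6)/137 = (52/137)*198 = 10296/137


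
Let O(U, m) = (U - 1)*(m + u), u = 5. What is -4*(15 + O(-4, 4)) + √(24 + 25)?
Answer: 127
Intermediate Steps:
O(U, m) = (-1 + U)*(5 + m) (O(U, m) = (U - 1)*(m + 5) = (-1 + U)*(5 + m))
-4*(15 + O(-4, 4)) + √(24 + 25) = -4*(15 + (-5 - 1*4 + 5*(-4) - 4*4)) + √(24 + 25) = -4*(15 + (-5 - 4 - 20 - 16)) + √49 = -4*(15 - 45) + 7 = -4*(-30) + 7 = 120 + 7 = 127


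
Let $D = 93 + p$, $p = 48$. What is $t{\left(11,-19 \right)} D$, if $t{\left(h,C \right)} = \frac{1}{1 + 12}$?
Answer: $\frac{141}{13} \approx 10.846$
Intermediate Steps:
$t{\left(h,C \right)} = \frac{1}{13}$
$D = 141$ ($D = 93 + 48 = 141$)
$t{\left(11,-19 \right)} D = \frac{1}{13} \cdot 141 = \frac{141}{13}$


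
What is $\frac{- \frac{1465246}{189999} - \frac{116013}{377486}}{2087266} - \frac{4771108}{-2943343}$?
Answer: $\frac{23040212894038833719353}{14213765454976709963172} \approx 1.621$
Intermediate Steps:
$\frac{- \frac{1465246}{189999} - \frac{116013}{377486}}{2087266} - \frac{4771108}{-2943343} = \left(\left(-1465246\right) \frac{1}{189999} - \frac{116013}{377486}\right) \frac{1}{2087266} - - \frac{4771108}{2943343} = \left(- \frac{47266}{6129} - \frac{116013}{377486}\right) \frac{1}{2087266} + \frac{4771108}{2943343} = \left(- \frac{18553296953}{2313611694}\right) \frac{1}{2087266} + \frac{4771108}{2943343} = - \frac{18553296953}{4829123026088604} + \frac{4771108}{2943343} = \frac{23040212894038833719353}{14213765454976709963172}$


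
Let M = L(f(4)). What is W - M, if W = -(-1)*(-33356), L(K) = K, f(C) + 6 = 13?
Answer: -33363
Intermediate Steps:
f(C) = 7 (f(C) = -6 + 13 = 7)
W = -33356 (W = -1*33356 = -33356)
M = 7
W - M = -33356 - 1*7 = -33356 - 7 = -33363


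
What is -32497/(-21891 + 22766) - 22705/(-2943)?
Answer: -75771796/2575125 ≈ -29.424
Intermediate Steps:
-32497/(-21891 + 22766) - 22705/(-2943) = -32497/875 - 22705*(-1/2943) = -32497*1/875 + 22705/2943 = -32497/875 + 22705/2943 = -75771796/2575125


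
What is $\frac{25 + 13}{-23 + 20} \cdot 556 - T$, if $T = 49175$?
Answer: $- \frac{168653}{3} \approx -56218.0$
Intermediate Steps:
$\frac{25 + 13}{-23 + 20} \cdot 556 - T = \frac{25 + 13}{-23 + 20} \cdot 556 - 49175 = \frac{38}{-3} \cdot 556 - 49175 = 38 \left(- \frac{1}{3}\right) 556 - 49175 = \left(- \frac{38}{3}\right) 556 - 49175 = - \frac{21128}{3} - 49175 = - \frac{168653}{3}$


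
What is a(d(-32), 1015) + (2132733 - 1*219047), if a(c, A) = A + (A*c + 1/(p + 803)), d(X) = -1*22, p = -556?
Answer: 467415638/247 ≈ 1.8924e+6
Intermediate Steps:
d(X) = -22
a(c, A) = 1/247 + A + A*c (a(c, A) = A + (A*c + 1/(-556 + 803)) = A + (A*c + 1/247) = A + (1/247 + A*c) = 1/247 + A + A*c)
a(d(-32), 1015) + (2132733 - 1*219047) = (1/247 + 1015 + 1015*(-22)) + (2132733 - 1*219047) = (1/247 + 1015 - 22330) + (2132733 - 219047) = -5264804/247 + 1913686 = 467415638/247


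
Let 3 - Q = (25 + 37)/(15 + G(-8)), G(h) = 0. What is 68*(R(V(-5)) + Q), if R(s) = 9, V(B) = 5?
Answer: 8024/15 ≈ 534.93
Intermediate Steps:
Q = -17/15 (Q = 3 - (25 + 37)/(15 + 0) = 3 - 62/15 = -17/15 ≈ -1.1333)
68*(R(V(-5)) + Q) = 68*(9 - 17/15) = 68*(118/15) = 8024/15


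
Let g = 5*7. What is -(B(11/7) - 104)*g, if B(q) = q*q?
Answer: 24875/7 ≈ 3553.6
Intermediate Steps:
g = 35
B(q) = q**2
-(B(11/7) - 104)*g = -((11/7)**2 - 104)*35 = -(121/49 - 104)*35 = -(-4975)*35/49 = -1*(-24875/7) = 24875/7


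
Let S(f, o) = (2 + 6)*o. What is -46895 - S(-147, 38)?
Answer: -47199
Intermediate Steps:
S(f, o) = 8*o
-46895 - S(-147, 38) = -46895 - 8*38 = -46895 - 1*304 = -46895 - 304 = -47199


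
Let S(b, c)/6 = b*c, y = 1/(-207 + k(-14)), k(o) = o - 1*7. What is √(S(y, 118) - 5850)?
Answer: I*√2112971/19 ≈ 76.506*I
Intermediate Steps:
k(o) = -7 + o (k(o) = o - 7 = -7 + o)
y = -1/228 (y = 1/(-207 + (-7 - 14)) = 1/(-207 - 21) = 1/(-228) = -1/228 ≈ -0.0043860)
S(b, c) = 6*b*c (S(b, c) = 6*(b*c) = 6*b*c)
√(S(y, 118) - 5850) = √(6*(-1/228)*118 - 5850) = √(-59/19 - 5850) = √(-111209/19) = I*√2112971/19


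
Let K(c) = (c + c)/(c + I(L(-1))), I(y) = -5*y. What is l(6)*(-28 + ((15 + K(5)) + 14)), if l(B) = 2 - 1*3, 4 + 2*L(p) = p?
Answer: -11/7 ≈ -1.5714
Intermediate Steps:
L(p) = -2 + p/2
l(B) = -1 (l(B) = 2 - 3 = -1)
K(c) = 2*c/(25/2 + c) (K(c) = (c + c)/(c - 5*(-2 + (½)*(-1))) = (2*c)/(c - 5*(-2 - ½)) = (2*c)/(c - 5*(-5/2)) = (2*c)/(c + 25/2) = (2*c)/(25/2 + c) = 2*c/(25/2 + c))
l(6)*(-28 + ((15 + K(5)) + 14)) = -(-28 + ((15 + 4*5/(25 + 2*5)) + 14)) = -(-28 + ((15 + 4*5/(25 + 10)) + 14)) = -(-28 + ((15 + 4*5/35) + 14)) = -(-28 + ((15 + 4*5*(1/35)) + 14)) = -(-28 + ((15 + 4/7) + 14)) = -(-28 + (109/7 + 14)) = -(-28 + 207/7) = -1*11/7 = -11/7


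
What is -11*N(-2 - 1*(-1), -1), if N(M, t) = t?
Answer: 11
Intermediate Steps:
-11*N(-2 - 1*(-1), -1) = -11*(-1) = 11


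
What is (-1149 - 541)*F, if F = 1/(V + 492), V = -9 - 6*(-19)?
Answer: -1690/597 ≈ -2.8308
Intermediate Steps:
V = 105 (V = -9 + 114 = 105)
F = 1/597 (F = 1/(105 + 492) = 1/597 ≈ 0.0016750)
(-1149 - 541)*F = (-1149 - 541)*(1/597) = -1690*1/597 = -1690/597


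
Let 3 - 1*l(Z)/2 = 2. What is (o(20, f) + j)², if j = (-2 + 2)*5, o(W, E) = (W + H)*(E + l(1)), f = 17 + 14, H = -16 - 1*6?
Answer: 4356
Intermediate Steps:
H = -22 (H = -16 - 6 = -22)
l(Z) = 2 (l(Z) = 6 - 2*2 = 6 - 4 = 2)
f = 31
o(W, E) = (-22 + W)*(2 + E) (o(W, E) = (W - 22)*(E + 2) = (-22 + W)*(2 + E))
j = 0 (j = 0*5 = 0)
(o(20, f) + j)² = ((-44 - 22*31 + 2*20 + 31*20) + 0)² = ((-44 - 682 + 40 + 620) + 0)² = (-66 + 0)² = (-66)² = 4356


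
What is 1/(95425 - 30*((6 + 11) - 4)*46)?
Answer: 1/77485 ≈ 1.2906e-5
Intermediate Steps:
1/(95425 - 30*((6 + 11) - 4)*46) = 1/(95425 - 30*(17 - 4)*46) = 1/(95425 - 30*13*46) = 1/(95425 - 390*46) = 1/(95425 - 17940) = 1/77485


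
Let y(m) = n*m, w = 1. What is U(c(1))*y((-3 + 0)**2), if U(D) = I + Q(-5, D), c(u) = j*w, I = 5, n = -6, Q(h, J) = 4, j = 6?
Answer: -486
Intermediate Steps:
c(u) = 6 (c(u) = 6*1 = 6)
y(m) = -6*m
U(D) = 9 (U(D) = 5 + 4 = 9)
U(c(1))*y((-3 + 0)**2) = 9*(-6*(-3 + 0)**2) = 9*(-6*(-3)**2) = 9*(-6*9) = 9*(-54) = -486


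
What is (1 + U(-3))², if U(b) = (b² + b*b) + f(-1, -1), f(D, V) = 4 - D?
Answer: 576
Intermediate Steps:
U(b) = 5 + 2*b² (U(b) = (b² + b*b) + (4 - 1*(-1)) = (b² + b²) + (4 + 1) = 2*b² + 5 = 5 + 2*b²)
(1 + U(-3))² = (1 + (5 + 2*(-3)²))² = (1 + (5 + 2*9))² = (1 + (5 + 18))² = (1 + 23)² = 24² = 576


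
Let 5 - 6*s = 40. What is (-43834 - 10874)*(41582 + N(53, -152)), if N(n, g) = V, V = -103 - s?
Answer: -2269552262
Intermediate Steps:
s = -35/6 (s = ⅚ - ⅙*40 = ⅚ - 20/3 = -35/6 ≈ -5.8333)
V = -583/6 (V = -103 - 1*(-35/6) = -103 + 35/6 = -583/6 ≈ -97.167)
N(n, g) = -583/6
(-43834 - 10874)*(41582 + N(53, -152)) = (-43834 - 10874)*(41582 - 583/6) = -54708*248909/6 = -2269552262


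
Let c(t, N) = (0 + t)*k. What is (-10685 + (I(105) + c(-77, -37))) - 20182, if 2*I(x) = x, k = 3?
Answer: -62091/2 ≈ -31046.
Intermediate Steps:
c(t, N) = 3*t (c(t, N) = (0 + t)*3 = t*3 = 3*t)
I(x) = x/2
(-10685 + (I(105) + c(-77, -37))) - 20182 = (-10685 + ((1/2)*105 + 3*(-77))) - 20182 = (-10685 + (105/2 - 231)) - 20182 = (-10685 - 357/2) - 20182 = -21727/2 - 20182 = -62091/2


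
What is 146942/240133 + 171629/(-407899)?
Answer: 18723708201/97950010567 ≈ 0.19116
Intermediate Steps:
146942/240133 + 171629/(-407899) = 146942*(1/240133) + 171629*(-1/407899) = 146942/240133 - 171629/407899 = 18723708201/97950010567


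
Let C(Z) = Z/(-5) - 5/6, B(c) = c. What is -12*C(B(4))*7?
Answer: 686/5 ≈ 137.20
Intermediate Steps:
C(Z) = -5/6 - Z/5 (C(Z) = Z*(-1/5) - 5*1/6 = -Z/5 - 5/6 = -5/6 - Z/5)
-12*C(B(4))*7 = -12*(-5/6 - 1/5*4)*7 = -12*(-5/6 - 4/5)*7 = -12*(-49/30)*7 = (98/5)*7 = 686/5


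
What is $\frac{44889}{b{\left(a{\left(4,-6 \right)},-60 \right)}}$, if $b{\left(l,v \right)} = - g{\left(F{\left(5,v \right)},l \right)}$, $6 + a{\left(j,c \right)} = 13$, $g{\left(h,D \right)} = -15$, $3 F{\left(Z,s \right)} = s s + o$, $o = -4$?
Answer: $\frac{14963}{5} \approx 2992.6$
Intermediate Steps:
$F{\left(Z,s \right)} = - \frac{4}{3} + \frac{s^{2}}{3}$ ($F{\left(Z,s \right)} = \frac{s s - 4}{3} = \frac{s^{2} - 4}{3} = \frac{-4 + s^{2}}{3} = - \frac{4}{3} + \frac{s^{2}}{3}$)
$a{\left(j,c \right)} = 7$ ($a{\left(j,c \right)} = -6 + 13 = 7$)
$b{\left(l,v \right)} = 15$ ($b{\left(l,v \right)} = \left(-1\right) \left(-15\right) = 15$)
$\frac{44889}{b{\left(a{\left(4,-6 \right)},-60 \right)}} = \frac{44889}{15} = 44889 \cdot \frac{1}{15} = \frac{14963}{5}$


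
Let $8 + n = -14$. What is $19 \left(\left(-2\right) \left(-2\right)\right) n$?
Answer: $-1672$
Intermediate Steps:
$n = -22$ ($n = -8 - 14 = -22$)
$19 \left(\left(-2\right) \left(-2\right)\right) n = 19 \left(\left(-2\right) \left(-2\right)\right) \left(-22\right) = 19 \cdot 4 \left(-22\right) = 76 \left(-22\right) = -1672$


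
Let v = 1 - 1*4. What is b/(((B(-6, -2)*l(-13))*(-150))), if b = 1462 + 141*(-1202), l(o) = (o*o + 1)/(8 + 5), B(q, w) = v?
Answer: -109213/3825 ≈ -28.552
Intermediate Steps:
v = -3 (v = 1 - 4 = -3)
B(q, w) = -3
l(o) = 1/13 + o**2/13 (l(o) = (o**2 + 1)/13 = (1 + o**2)*(1/13) = 1/13 + o**2/13)
b = -168020 (b = 1462 - 169482 = -168020)
b/(((B(-6, -2)*l(-13))*(-150))) = -168020*1/(450*(1/13 + (1/13)*(-13)**2)) = -168020*1/(450*(1/13 + (1/13)*169)) = -168020*1/(450*(1/13 + 13)) = -168020/(-3*170/13*(-150)) = -168020/((-510/13*(-150))) = -168020/76500/13 = -168020*13/76500 = -109213/3825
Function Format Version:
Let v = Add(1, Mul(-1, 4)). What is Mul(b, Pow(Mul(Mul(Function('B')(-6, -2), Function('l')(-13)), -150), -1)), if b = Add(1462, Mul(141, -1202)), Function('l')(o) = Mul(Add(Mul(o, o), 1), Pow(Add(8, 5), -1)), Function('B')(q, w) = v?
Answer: Rational(-109213, 3825) ≈ -28.552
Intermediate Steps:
v = -3 (v = Add(1, -4) = -3)
Function('B')(q, w) = -3
Function('l')(o) = Add(Rational(1, 13), Mul(Rational(1, 13), Pow(o, 2))) (Function('l')(o) = Mul(Add(Pow(o, 2), 1), Pow(13, -1)) = Mul(Add(1, Pow(o, 2)), Rational(1, 13)) = Add(Rational(1, 13), Mul(Rational(1, 13), Pow(o, 2))))
b = -168020 (b = Add(1462, -169482) = -168020)
Mul(b, Pow(Mul(Mul(Function('B')(-6, -2), Function('l')(-13)), -150), -1)) = Mul(-168020, Pow(Mul(Mul(-3, Add(Rational(1, 13), Mul(Rational(1, 13), Pow(-13, 2)))), -150), -1)) = Mul(-168020, Pow(Mul(Mul(-3, Add(Rational(1, 13), Mul(Rational(1, 13), 169))), -150), -1)) = Mul(-168020, Pow(Mul(Mul(-3, Add(Rational(1, 13), 13)), -150), -1)) = Mul(-168020, Pow(Mul(Mul(-3, Rational(170, 13)), -150), -1)) = Mul(-168020, Pow(Mul(Rational(-510, 13), -150), -1)) = Mul(-168020, Pow(Rational(76500, 13), -1)) = Mul(-168020, Rational(13, 76500)) = Rational(-109213, 3825)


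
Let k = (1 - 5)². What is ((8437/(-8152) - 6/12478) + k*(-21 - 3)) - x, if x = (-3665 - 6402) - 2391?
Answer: 614034937373/50860328 ≈ 12073.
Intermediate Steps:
k = 16 (k = (-4)² = 16)
x = -12458 (x = -10067 - 2391 = -12458)
((8437/(-8152) - 6/12478) + k*(-21 - 3)) - x = ((8437/(-8152) - 6/12478) + 16*(-21 - 3)) - 1*(-12458) = ((8437*(-1/8152) - 6*1/12478) + 16*(-24)) + 12458 = ((-8437/8152 - 3/6239) - 384) + 12458 = (-52662899/50860328 - 384) + 12458 = -19583028851/50860328 + 12458 = 614034937373/50860328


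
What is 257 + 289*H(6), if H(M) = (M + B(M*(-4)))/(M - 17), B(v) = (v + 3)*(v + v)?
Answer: -290219/11 ≈ -26384.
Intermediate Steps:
B(v) = 2*v*(3 + v) (B(v) = (3 + v)*(2*v) = 2*v*(3 + v))
H(M) = (M - 8*M*(3 - 4*M))/(-17 + M) (H(M) = (M + 2*(M*(-4))*(3 + M*(-4)))/(M - 17) = (M + 2*(-4*M)*(3 - 4*M))/(-17 + M) = (M - 8*M*(3 - 4*M))/(-17 + M))
257 + 289*H(6) = 257 + 289*(6*(-23 + 32*6)/(-17 + 6)) = 257 + 289*(6*(-23 + 192)/(-11)) = 257 + 289*(6*(-1/11)*169) = 257 + 289*(-1014/11) = 257 - 293046/11 = -290219/11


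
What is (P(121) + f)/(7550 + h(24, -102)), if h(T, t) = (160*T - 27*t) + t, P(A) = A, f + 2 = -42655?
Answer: -21268/7021 ≈ -3.0292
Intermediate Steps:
f = -42657 (f = -2 - 42655 = -42657)
h(T, t) = -26*t + 160*T (h(T, t) = (-27*t + 160*T) + t = -26*t + 160*T)
(P(121) + f)/(7550 + h(24, -102)) = (121 - 42657)/(7550 + (-26*(-102) + 160*24)) = -42536/(7550 + (2652 + 3840)) = -42536/(7550 + 6492) = -42536/14042 = -42536*1/14042 = -21268/7021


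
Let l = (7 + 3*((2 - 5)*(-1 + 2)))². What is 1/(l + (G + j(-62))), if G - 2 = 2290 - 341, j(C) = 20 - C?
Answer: 1/2037 ≈ 0.00049092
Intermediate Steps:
G = 1951 (G = 2 + (2290 - 341) = 2 + 1949 = 1951)
l = 4 (l = (7 + 3*(-3*1))² = (7 + 3*(-3))² = (7 - 9)² = (-2)² = 4)
1/(l + (G + j(-62))) = 1/(4 + (1951 + (20 - 1*(-62)))) = 1/(4 + (1951 + (20 + 62))) = 1/(4 + (1951 + 82)) = 1/(4 + 2033) = 1/2037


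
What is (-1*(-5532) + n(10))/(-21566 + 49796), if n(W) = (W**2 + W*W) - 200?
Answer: 922/4705 ≈ 0.19596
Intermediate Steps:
n(W) = -200 + 2*W**2 (n(W) = (W**2 + W**2) - 200 = 2*W**2 - 200 = -200 + 2*W**2)
(-1*(-5532) + n(10))/(-21566 + 49796) = (-1*(-5532) + (-200 + 2*10**2))/(-21566 + 49796) = (5532 + (-200 + 2*100))/28230 = (5532 + (-200 + 200))*(1/28230) = (5532 + 0)*(1/28230) = 5532*(1/28230) = 922/4705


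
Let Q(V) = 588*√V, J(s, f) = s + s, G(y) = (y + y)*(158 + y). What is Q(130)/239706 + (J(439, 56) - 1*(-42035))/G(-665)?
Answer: 3301/51870 + 98*√130/39951 ≈ 0.091608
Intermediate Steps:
G(y) = 2*y*(158 + y) (G(y) = (2*y)*(158 + y) = 2*y*(158 + y))
J(s, f) = 2*s
Q(130)/239706 + (J(439, 56) - 1*(-42035))/G(-665) = (588*√130)/239706 + (2*439 - 1*(-42035))/((2*(-665)*(158 - 665))) = (588*√130)*(1/239706) + (878 + 42035)/((2*(-665)*(-507))) = 98*√130/39951 + 42913/674310 = 98*√130/39951 + 42913*(1/674310) = 98*√130/39951 + 3301/51870 = 3301/51870 + 98*√130/39951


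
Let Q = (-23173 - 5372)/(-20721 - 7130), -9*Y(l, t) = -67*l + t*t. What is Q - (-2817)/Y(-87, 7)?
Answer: -538318893/163708178 ≈ -3.2883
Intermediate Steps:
Y(l, t) = -t²/9 + 67*l/9 (Y(l, t) = -(-67*l + t*t)/9 = -(-67*l + t²)/9 = -(t² - 67*l)/9 = -t²/9 + 67*l/9)
Q = 28545/27851 (Q = -28545/(-27851) = -28545*(-1/27851) = 28545/27851 ≈ 1.0249)
Q - (-2817)/Y(-87, 7) = 28545/27851 - (-2817)/(-⅑*7² + (67/9)*(-87)) = 28545/27851 - (-2817)/(-⅑*49 - 1943/3) = 28545/27851 - (-2817)/(-49/9 - 1943/3) = 28545/27851 - (-2817)/(-5878/9) = 28545/27851 - (-2817)*(-9)/5878 = 28545/27851 - 1*25353/5878 = 28545/27851 - 25353/5878 = -538318893/163708178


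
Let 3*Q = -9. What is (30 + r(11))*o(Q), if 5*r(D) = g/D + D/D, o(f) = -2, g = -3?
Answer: -3316/55 ≈ -60.291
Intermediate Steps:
Q = -3 (Q = (⅓)*(-9) = -3)
r(D) = ⅕ - 3/(5*D) (r(D) = (-3/D + D/D)/5 = (-3/D + 1)/5 = (1 - 3/D)/5 = ⅕ - 3/(5*D))
(30 + r(11))*o(Q) = (30 + (⅕)*(-3 + 11)/11)*(-2) = (30 + (⅕)*(1/11)*8)*(-2) = (30 + 8/55)*(-2) = (1658/55)*(-2) = -3316/55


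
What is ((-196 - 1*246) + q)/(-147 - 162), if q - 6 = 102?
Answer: 334/309 ≈ 1.0809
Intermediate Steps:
q = 108 (q = 6 + 102 = 108)
((-196 - 1*246) + q)/(-147 - 162) = ((-196 - 1*246) + 108)/(-147 - 162) = ((-196 - 246) + 108)/(-309) = (-442 + 108)*(-1/309) = -334*(-1/309) = 334/309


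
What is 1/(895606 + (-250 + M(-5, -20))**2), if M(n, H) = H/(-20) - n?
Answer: 1/955142 ≈ 1.0470e-6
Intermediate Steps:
M(n, H) = -n - H/20 (M(n, H) = H*(-1/20) - n = -H/20 - n = -n - H/20)
1/(895606 + (-250 + M(-5, -20))**2) = 1/(895606 + (-250 + (-1*(-5) - 1/20*(-20)))**2) = 1/(895606 + (-250 + (5 + 1))**2) = 1/(895606 + (-250 + 6)**2) = 1/(895606 + (-244)**2) = 1/(895606 + 59536) = 1/955142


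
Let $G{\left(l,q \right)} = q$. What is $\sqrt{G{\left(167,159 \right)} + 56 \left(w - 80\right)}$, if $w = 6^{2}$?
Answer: $i \sqrt{2305} \approx 48.01 i$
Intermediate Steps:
$w = 36$
$\sqrt{G{\left(167,159 \right)} + 56 \left(w - 80\right)} = \sqrt{159 + 56 \left(36 - 80\right)} = \sqrt{159 + 56 \left(-44\right)} = \sqrt{159 - 2464} = \sqrt{-2305} = i \sqrt{2305}$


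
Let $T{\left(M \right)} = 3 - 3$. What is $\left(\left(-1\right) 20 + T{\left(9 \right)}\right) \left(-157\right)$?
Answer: $3140$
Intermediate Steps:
$T{\left(M \right)} = 0$ ($T{\left(M \right)} = 3 - 3 = 0$)
$\left(\left(-1\right) 20 + T{\left(9 \right)}\right) \left(-157\right) = \left(\left(-1\right) 20 + 0\right) \left(-157\right) = \left(-20 + 0\right) \left(-157\right) = \left(-20\right) \left(-157\right) = 3140$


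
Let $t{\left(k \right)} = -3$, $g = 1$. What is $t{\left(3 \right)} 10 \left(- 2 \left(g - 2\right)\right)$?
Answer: $-60$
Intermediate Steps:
$t{\left(3 \right)} 10 \left(- 2 \left(g - 2\right)\right) = \left(-3\right) 10 \left(- 2 \left(1 - 2\right)\right) = - 30 \left(\left(-2\right) \left(-1\right)\right) = \left(-30\right) 2 = -60$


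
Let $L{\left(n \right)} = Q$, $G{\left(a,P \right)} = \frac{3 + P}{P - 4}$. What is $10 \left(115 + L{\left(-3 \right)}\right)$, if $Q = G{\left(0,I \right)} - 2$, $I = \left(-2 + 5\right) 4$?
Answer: $\frac{4595}{4} \approx 1148.8$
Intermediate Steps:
$I = 12$ ($I = 3 \cdot 4 = 12$)
$G{\left(a,P \right)} = \frac{3 + P}{-4 + P}$
$Q = - \frac{1}{8}$ ($Q = \frac{3 + 12}{-4 + 12} - 2 = \frac{1}{8} \cdot 15 - 2 = \frac{15}{8} - 2 = - \frac{1}{8} \approx -0.125$)
$L{\left(n \right)} = - \frac{1}{8}$
$10 \left(115 + L{\left(-3 \right)}\right) = 10 \left(115 - \frac{1}{8}\right) = 10 \cdot \frac{919}{8} = \frac{4595}{4}$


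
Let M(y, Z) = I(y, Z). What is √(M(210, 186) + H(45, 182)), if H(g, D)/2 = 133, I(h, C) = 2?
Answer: 2*√67 ≈ 16.371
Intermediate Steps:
H(g, D) = 266 (H(g, D) = 2*133 = 266)
M(y, Z) = 2
√(M(210, 186) + H(45, 182)) = √(2 + 266) = √268 = 2*√67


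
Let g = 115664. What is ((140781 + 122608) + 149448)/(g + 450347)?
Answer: 412837/566011 ≈ 0.72938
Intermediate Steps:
((140781 + 122608) + 149448)/(g + 450347) = ((140781 + 122608) + 149448)/(115664 + 450347) = (263389 + 149448)/566011 = 412837*(1/566011) = 412837/566011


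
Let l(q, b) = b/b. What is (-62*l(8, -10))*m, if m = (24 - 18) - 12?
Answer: 372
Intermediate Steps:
m = -6 (m = 6 - 12 = -6)
l(q, b) = 1
(-62*l(8, -10))*m = -62*1*(-6) = -62*(-6) = 372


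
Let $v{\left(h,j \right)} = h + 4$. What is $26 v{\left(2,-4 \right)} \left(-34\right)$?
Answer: $-5304$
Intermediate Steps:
$v{\left(h,j \right)} = 4 + h$
$26 v{\left(2,-4 \right)} \left(-34\right) = 26 \left(4 + 2\right) \left(-34\right) = 26 \cdot 6 \left(-34\right) = 156 \left(-34\right) = -5304$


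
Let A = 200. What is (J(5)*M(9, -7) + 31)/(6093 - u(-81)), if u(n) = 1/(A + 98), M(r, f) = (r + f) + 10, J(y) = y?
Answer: 27118/1815713 ≈ 0.014935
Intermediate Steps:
M(r, f) = 10 + f + r (M(r, f) = (f + r) + 10 = 10 + f + r)
u(n) = 1/298 (u(n) = 1/(200 + 98) = 1/298)
(J(5)*M(9, -7) + 31)/(6093 - u(-81)) = (5*(10 - 7 + 9) + 31)/(6093 - 1*1/298) = (5*12 + 31)/(6093 - 1/298) = (60 + 31)/(1815713/298) = 91*(298/1815713) = 27118/1815713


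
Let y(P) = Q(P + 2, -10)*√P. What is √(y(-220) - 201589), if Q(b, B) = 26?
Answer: √(-201589 + 52*I*√55) ≈ 0.429 + 448.99*I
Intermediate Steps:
y(P) = 26*√P
√(y(-220) - 201589) = √(26*√(-220) - 201589) = √(26*(2*I*√55) - 201589) = √(52*I*√55 - 201589) = √(-201589 + 52*I*√55)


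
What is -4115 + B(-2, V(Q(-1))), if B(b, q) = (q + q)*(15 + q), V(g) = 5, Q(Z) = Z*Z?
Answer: -3915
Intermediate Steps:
Q(Z) = Z²
B(b, q) = 2*q*(15 + q) (B(b, q) = (2*q)*(15 + q) = 2*q*(15 + q))
-4115 + B(-2, V(Q(-1))) = -4115 + 2*5*(15 + 5) = -4115 + 2*5*20 = -4115 + 200 = -3915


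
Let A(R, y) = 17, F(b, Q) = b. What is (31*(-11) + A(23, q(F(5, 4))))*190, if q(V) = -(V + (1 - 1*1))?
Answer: -61560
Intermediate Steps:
q(V) = -V (q(V) = -(V + (1 - 1)) = -(V + 0) = -V)
(31*(-11) + A(23, q(F(5, 4))))*190 = (31*(-11) + 17)*190 = (-341 + 17)*190 = -324*190 = -61560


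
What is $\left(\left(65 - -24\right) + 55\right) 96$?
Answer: $13824$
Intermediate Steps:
$\left(\left(65 - -24\right) + 55\right) 96 = \left(\left(65 + 24\right) + 55\right) 96 = \left(89 + 55\right) 96 = 144 \cdot 96 = 13824$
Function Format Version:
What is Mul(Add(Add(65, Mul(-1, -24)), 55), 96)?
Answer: 13824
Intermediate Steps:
Mul(Add(Add(65, Mul(-1, -24)), 55), 96) = Mul(Add(Add(65, 24), 55), 96) = Mul(Add(89, 55), 96) = Mul(144, 96) = 13824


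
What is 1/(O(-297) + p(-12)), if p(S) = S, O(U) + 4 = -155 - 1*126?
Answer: -1/297 ≈ -0.0033670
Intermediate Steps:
O(U) = -285 (O(U) = -4 + (-155 - 1*126) = -4 + (-155 - 126) = -4 - 281 = -285)
1/(O(-297) + p(-12)) = 1/(-285 - 12) = 1/(-297) = -1/297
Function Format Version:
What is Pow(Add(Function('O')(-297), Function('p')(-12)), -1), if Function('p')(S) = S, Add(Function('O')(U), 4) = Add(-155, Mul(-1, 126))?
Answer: Rational(-1, 297) ≈ -0.0033670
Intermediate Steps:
Function('O')(U) = -285 (Function('O')(U) = Add(-4, Add(-155, Mul(-1, 126))) = Add(-4, Add(-155, -126)) = Add(-4, -281) = -285)
Pow(Add(Function('O')(-297), Function('p')(-12)), -1) = Pow(Add(-285, -12), -1) = Pow(-297, -1) = Rational(-1, 297)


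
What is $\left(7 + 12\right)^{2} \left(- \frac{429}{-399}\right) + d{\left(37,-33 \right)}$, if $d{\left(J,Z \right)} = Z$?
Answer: $\frac{2486}{7} \approx 355.14$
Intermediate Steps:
$\left(7 + 12\right)^{2} \left(- \frac{429}{-399}\right) + d{\left(37,-33 \right)} = \left(7 + 12\right)^{2} \left(- \frac{429}{-399}\right) - 33 = 19^{2} \left(\left(-429\right) \left(- \frac{1}{399}\right)\right) - 33 = 361 \cdot \frac{143}{133} - 33 = \frac{2717}{7} - 33 = \frac{2486}{7}$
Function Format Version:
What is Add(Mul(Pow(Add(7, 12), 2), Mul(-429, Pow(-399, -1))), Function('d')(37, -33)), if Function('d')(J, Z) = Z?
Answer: Rational(2486, 7) ≈ 355.14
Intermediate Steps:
Add(Mul(Pow(Add(7, 12), 2), Mul(-429, Pow(-399, -1))), Function('d')(37, -33)) = Add(Mul(Pow(Add(7, 12), 2), Mul(-429, Pow(-399, -1))), -33) = Add(Mul(Pow(19, 2), Mul(-429, Rational(-1, 399))), -33) = Add(Mul(361, Rational(143, 133)), -33) = Add(Rational(2717, 7), -33) = Rational(2486, 7)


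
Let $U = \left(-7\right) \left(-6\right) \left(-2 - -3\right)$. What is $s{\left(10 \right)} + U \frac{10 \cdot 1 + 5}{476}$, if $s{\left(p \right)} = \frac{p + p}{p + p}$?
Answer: $\frac{79}{34} \approx 2.3235$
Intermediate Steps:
$U = 42$ ($U = 42 \left(-2 + 3\right) = 42 \cdot 1 = 42$)
$s{\left(p \right)} = 1$ ($s{\left(p \right)} = \frac{2 p}{2 p} = 2 p \frac{1}{2 p} = 1$)
$s{\left(10 \right)} + U \frac{10 \cdot 1 + 5}{476} = 1 + 42 \frac{10 \cdot 1 + 5}{476} = 1 + 42 \left(10 + 5\right) \frac{1}{476} = 1 + 42 \cdot 15 \cdot \frac{1}{476} = 1 + 42 \cdot \frac{15}{476} = 1 + \frac{45}{34} = \frac{79}{34}$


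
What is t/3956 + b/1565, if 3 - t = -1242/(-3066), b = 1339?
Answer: 1354442557/1581836270 ≈ 0.85625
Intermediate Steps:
t = 1326/511 (t = 3 - (-1242)/(-3066) = 3 - (-1242)*(-1)/3066 = 3 - 1*207/511 = 3 - 207/511 = 1326/511 ≈ 2.5949)
t/3956 + b/1565 = (1326/511)/3956 + 1339/1565 = (1326/511)*(1/3956) + 1339*(1/1565) = 663/1010758 + 1339/1565 = 1354442557/1581836270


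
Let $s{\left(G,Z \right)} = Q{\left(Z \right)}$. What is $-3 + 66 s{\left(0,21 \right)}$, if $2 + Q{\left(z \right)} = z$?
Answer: $1251$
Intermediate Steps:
$Q{\left(z \right)} = -2 + z$
$s{\left(G,Z \right)} = -2 + Z$
$-3 + 66 s{\left(0,21 \right)} = -3 + 66 \left(-2 + 21\right) = -3 + 66 \cdot 19 = -3 + 1254 = 1251$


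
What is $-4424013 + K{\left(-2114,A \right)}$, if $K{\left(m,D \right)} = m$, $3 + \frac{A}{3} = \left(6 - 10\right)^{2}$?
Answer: $-4426127$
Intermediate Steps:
$A = 39$ ($A = -9 + 3 \left(6 - 10\right)^{2} = -9 + 3 \left(-4\right)^{2} = -9 + 3 \cdot 16 = -9 + 48 = 39$)
$-4424013 + K{\left(-2114,A \right)} = -4424013 - 2114 = -4426127$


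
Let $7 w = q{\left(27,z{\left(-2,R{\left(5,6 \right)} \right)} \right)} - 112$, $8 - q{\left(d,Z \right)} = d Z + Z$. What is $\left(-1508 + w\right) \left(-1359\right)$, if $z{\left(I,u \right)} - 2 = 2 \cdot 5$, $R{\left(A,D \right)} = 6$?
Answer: $\frac{14943564}{7} \approx 2.1348 \cdot 10^{6}$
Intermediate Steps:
$z{\left(I,u \right)} = 12$ ($z{\left(I,u \right)} = 2 + 2 \cdot 5 = 2 + 10 = 12$)
$q{\left(d,Z \right)} = 8 - Z - Z d$ ($q{\left(d,Z \right)} = 8 - \left(d Z + Z\right) = 8 - \left(Z d + Z\right) = 8 - \left(Z + Z d\right) = 8 - Z - Z d$)
$w = - \frac{440}{7}$ ($w = \frac{\left(8 - 12 - 12 \cdot 27\right) - 112}{7} = \frac{\left(8 - 12 - 324\right) - 112}{7} = \frac{-328 - 112}{7} = \frac{1}{7} \left(-440\right) = - \frac{440}{7} \approx -62.857$)
$\left(-1508 + w\right) \left(-1359\right) = \left(-1508 - \frac{440}{7}\right) \left(-1359\right) = \left(- \frac{10996}{7}\right) \left(-1359\right) = \frac{14943564}{7}$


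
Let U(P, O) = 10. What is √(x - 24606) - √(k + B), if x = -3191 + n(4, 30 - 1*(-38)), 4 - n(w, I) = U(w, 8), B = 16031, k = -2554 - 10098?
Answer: -√3379 + I*√27803 ≈ -58.129 + 166.74*I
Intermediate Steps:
k = -12652
n(w, I) = -6 (n(w, I) = 4 - 1*10 = 4 - 10 = -6)
x = -3197 (x = -3191 - 6 = -3197)
√(x - 24606) - √(k + B) = √(-3197 - 24606) - √(-12652 + 16031) = √(-27803) - √3379 = I*√27803 - √3379 = -√3379 + I*√27803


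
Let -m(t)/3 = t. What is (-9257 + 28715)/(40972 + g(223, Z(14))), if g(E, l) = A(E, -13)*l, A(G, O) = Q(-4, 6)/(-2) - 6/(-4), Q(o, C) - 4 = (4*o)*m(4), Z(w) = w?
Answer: 138/281 ≈ 0.49110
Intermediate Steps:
m(t) = -3*t
Q(o, C) = 4 - 48*o (Q(o, C) = 4 + (4*o)*(-3*4) = 4 + (4*o)*(-12) = 4 - 48*o)
A(G, O) = -193/2 (A(G, O) = (4 - 48*(-4))/(-2) - 6/(-4) = (4 + 192)*(-½) - 6*(-¼) = 196*(-½) + 3/2 = -98 + 3/2 = -193/2)
g(E, l) = -193*l/2
(-9257 + 28715)/(40972 + g(223, Z(14))) = (-9257 + 28715)/(40972 - 193/2*14) = 19458/(40972 - 1351) = 19458/39621 = 19458*(1/39621) = 138/281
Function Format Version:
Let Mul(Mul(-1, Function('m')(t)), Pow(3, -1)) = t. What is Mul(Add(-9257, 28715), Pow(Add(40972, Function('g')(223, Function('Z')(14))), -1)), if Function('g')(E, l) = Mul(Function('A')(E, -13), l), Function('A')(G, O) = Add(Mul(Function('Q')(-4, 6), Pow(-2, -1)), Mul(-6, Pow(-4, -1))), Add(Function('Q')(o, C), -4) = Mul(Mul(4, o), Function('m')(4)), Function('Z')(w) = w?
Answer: Rational(138, 281) ≈ 0.49110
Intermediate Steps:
Function('m')(t) = Mul(-3, t)
Function('Q')(o, C) = Add(4, Mul(-48, o)) (Function('Q')(o, C) = Add(4, Mul(Mul(4, o), Mul(-3, 4))) = Add(4, Mul(Mul(4, o), -12)) = Add(4, Mul(-48, o)))
Function('A')(G, O) = Rational(-193, 2) (Function('A')(G, O) = Add(Mul(Add(4, Mul(-48, -4)), Pow(-2, -1)), Mul(-6, Pow(-4, -1))) = Add(Mul(Add(4, 192), Rational(-1, 2)), Mul(-6, Rational(-1, 4))) = Add(Mul(196, Rational(-1, 2)), Rational(3, 2)) = Add(-98, Rational(3, 2)) = Rational(-193, 2))
Function('g')(E, l) = Mul(Rational(-193, 2), l)
Mul(Add(-9257, 28715), Pow(Add(40972, Function('g')(223, Function('Z')(14))), -1)) = Mul(Add(-9257, 28715), Pow(Add(40972, Mul(Rational(-193, 2), 14)), -1)) = Mul(19458, Pow(Add(40972, -1351), -1)) = Mul(19458, Pow(39621, -1)) = Mul(19458, Rational(1, 39621)) = Rational(138, 281)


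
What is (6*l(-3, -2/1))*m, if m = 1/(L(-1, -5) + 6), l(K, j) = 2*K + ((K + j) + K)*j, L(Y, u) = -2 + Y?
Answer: 20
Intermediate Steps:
l(K, j) = 2*K + j*(j + 2*K) (l(K, j) = 2*K + (j + 2*K)*j = 2*K + j*(j + 2*K))
m = 1/3 (m = 1/((-2 - 1) + 6) = 1/(-3 + 6) = 1/3 ≈ 0.33333)
(6*l(-3, -2/1))*m = (6*((-2/1)**2 + 2*(-3) + 2*(-3)*(-2/1)))*(1/3) = (6*((-2*1)**2 - 6 + 2*(-3)*(-2*1)))*(1/3) = (6*((-2)**2 - 6 + 2*(-3)*(-2)))*(1/3) = (6*(4 - 6 + 12))*(1/3) = (6*10)*(1/3) = 60*(1/3) = 20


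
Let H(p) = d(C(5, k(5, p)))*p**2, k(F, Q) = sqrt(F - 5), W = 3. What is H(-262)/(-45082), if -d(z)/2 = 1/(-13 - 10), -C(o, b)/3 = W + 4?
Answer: -68644/518443 ≈ -0.13240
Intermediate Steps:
k(F, Q) = sqrt(-5 + F)
C(o, b) = -21 (C(o, b) = -3*(3 + 4) = -3*7 = -21)
d(z) = 2/23 (d(z) = -2/(-13 - 10) = -2/(-23) = -2*(-1/23) = 2/23)
H(p) = 2*p**2/23
H(-262)/(-45082) = ((2/23)*(-262)**2)/(-45082) = ((2/23)*68644)*(-1/45082) = (137288/23)*(-1/45082) = -68644/518443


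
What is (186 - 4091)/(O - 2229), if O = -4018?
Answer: 3905/6247 ≈ 0.62510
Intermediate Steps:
(186 - 4091)/(O - 2229) = (186 - 4091)/(-4018 - 2229) = -3905/(-6247) = -3905*(-1/6247) = 3905/6247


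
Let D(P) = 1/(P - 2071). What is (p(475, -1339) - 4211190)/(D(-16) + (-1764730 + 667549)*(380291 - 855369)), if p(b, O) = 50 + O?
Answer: -8791443673/1087841560531265 ≈ -8.0816e-6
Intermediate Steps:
D(P) = 1/(-2071 + P)
(p(475, -1339) - 4211190)/(D(-16) + (-1764730 + 667549)*(380291 - 855369)) = ((50 - 1339) - 4211190)/(1/(-2071 - 16) + (-1764730 + 667549)*(380291 - 855369)) = (-1289 - 4211190)/(1/(-2087) - 1097181*(-475078)) = -4212479/(-1/2087 + 521246555118) = -4212479/1087841560531265/2087 = -4212479*2087/1087841560531265 = -8791443673/1087841560531265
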